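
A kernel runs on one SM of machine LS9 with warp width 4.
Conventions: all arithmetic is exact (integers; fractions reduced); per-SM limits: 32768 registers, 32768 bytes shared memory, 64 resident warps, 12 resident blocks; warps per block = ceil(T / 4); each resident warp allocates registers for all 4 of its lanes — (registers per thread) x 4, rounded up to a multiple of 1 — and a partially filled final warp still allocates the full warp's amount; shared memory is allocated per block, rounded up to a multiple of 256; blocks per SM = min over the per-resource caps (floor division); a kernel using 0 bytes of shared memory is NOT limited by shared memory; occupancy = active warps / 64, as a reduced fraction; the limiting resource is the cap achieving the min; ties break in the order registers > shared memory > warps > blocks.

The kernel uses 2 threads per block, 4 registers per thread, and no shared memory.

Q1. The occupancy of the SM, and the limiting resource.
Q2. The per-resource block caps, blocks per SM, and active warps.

Answer: occupancy 3/16, limited by blocks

registers: 2048 blocks
shared memory: no limit (kernel uses none)
warps: 64 blocks
blocks: 12 blocks

Answer: 12 blocks, 12 active warps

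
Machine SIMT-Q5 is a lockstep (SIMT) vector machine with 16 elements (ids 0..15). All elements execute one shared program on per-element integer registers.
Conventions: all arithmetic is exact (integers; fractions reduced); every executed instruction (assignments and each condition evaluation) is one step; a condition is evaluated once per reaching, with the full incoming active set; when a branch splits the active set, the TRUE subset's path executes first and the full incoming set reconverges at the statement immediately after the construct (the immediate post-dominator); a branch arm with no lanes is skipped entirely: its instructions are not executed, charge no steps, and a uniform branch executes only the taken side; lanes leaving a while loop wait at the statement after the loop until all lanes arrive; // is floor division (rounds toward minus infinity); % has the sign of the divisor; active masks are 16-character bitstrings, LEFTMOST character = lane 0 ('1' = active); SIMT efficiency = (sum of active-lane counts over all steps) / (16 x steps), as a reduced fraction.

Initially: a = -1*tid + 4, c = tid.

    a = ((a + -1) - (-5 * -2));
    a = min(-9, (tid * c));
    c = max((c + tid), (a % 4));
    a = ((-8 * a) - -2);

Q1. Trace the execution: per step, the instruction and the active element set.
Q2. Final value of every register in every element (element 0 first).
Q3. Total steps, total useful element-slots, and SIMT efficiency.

step 0: a <- ((a + -1) - (-5 * -2))  1111111111111111
step 1: a <- min(-9, (tid * c))      1111111111111111
step 2: c <- max((c + tid), (a % 4)) 1111111111111111
step 3: a <- ((-8 * a) - -2)         1111111111111111

Answer: 4 steps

a: 74,74,74,74,74,74,74,74,74,74,74,74,74,74,74,74
c: 3,3,4,6,8,10,12,14,16,18,20,22,24,26,28,30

steps = 4; useful = 64; efficiency = 64/64 = 1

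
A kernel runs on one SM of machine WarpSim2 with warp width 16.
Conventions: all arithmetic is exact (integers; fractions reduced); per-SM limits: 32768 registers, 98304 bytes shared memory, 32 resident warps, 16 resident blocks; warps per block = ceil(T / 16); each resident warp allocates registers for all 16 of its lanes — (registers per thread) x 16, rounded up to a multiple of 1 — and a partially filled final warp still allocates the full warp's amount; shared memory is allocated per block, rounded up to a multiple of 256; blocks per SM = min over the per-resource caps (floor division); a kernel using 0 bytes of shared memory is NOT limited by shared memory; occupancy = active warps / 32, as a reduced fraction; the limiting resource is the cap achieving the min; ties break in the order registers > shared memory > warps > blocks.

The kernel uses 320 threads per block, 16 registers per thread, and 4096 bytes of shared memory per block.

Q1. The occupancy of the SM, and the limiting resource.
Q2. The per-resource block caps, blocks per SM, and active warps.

Answer: occupancy 5/8, limited by warps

registers: 6 blocks
shared memory: 24 blocks
warps: 1 block
blocks: 16 blocks

Answer: 1 block, 20 active warps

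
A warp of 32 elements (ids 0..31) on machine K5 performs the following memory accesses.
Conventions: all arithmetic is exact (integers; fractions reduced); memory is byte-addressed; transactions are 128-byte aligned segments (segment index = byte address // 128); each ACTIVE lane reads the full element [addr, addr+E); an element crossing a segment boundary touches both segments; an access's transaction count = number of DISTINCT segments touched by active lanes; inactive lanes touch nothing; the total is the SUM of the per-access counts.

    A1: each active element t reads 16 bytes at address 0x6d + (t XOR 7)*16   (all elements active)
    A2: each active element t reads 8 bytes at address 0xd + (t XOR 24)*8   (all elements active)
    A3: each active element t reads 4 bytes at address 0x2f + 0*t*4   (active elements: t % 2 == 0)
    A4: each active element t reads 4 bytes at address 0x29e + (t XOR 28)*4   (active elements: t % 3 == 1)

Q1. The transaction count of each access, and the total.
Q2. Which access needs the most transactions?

A1: 5 transactions
A2: 3 transactions
A3: 1 transaction
A4: 2 transactions

Answer: 5,3,1,2; total 11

Answer: A1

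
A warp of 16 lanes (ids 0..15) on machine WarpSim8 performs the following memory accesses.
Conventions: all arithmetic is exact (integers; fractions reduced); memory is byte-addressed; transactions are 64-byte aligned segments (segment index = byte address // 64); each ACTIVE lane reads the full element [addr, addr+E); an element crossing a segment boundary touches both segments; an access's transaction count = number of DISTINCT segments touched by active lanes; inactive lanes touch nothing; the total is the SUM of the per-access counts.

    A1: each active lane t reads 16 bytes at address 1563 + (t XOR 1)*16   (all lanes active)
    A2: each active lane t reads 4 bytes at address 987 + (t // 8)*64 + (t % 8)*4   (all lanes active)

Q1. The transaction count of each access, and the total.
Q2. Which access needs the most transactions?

A1: 5 transactions
A2: 2 transactions

Answer: 5,2; total 7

Answer: A1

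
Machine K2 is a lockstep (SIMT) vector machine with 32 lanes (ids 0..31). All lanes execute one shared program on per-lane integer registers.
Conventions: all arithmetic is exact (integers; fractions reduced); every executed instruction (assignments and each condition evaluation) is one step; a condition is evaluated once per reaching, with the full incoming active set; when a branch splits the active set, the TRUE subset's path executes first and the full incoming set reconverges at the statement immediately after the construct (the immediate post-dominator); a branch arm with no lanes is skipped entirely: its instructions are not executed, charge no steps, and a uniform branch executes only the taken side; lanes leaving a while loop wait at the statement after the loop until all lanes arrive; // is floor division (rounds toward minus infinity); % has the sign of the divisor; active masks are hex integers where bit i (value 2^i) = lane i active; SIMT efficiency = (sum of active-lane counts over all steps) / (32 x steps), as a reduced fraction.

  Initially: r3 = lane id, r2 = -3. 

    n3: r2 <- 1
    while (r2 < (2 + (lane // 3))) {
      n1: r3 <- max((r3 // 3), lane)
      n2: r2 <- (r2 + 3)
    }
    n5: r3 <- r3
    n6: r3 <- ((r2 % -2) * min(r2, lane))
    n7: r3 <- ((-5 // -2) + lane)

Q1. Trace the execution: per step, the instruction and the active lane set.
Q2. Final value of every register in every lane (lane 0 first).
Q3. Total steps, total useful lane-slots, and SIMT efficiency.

step 0: r2 <- 1                      0xffffffff
step 1: eval (r2 < (2 + (lane // 3))) 0xffffffff
step 2: r3 <- max((r3 // 3), lane)   0xffffffff
step 3: r2 <- (r2 + 3)               0xffffffff
step 4: eval (r2 < (2 + (lane // 3))) 0xffffffff
step 5: r3 <- max((r3 // 3), lane)   0xfffffe00
step 6: r2 <- (r2 + 3)               0xfffffe00
step 7: eval (r2 < (2 + (lane // 3))) 0xfffffe00
step 8: r3 <- max((r3 // 3), lane)   0xfffc0000
step 9: r2 <- (r2 + 3)               0xfffc0000
step 10: eval (r2 < (2 + (lane // 3))) 0xfffc0000
step 11: r3 <- max((r3 // 3), lane)   0xf8000000
step 12: r2 <- (r2 + 3)               0xf8000000
step 13: eval (r2 < (2 + (lane // 3))) 0xf8000000
step 14: r3 <- r3                     0xffffffff
step 15: r3 <- ((r2 % -2) * min(r2, lane)) 0xffffffff
step 16: r3 <- ((-5 // -2) + lane)    0xffffffff

Answer: 17 steps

r3: 2,3,4,5,6,7,8,9,10,11,12,13,14,15,16,17,18,19,20,21,22,23,24,25,26,27,28,29,30,31,32,33
r2: 4,4,4,4,4,4,4,4,4,7,7,7,7,7,7,7,7,7,10,10,10,10,10,10,10,10,10,13,13,13,13,13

steps = 17; useful = 382; efficiency = 382/544 = 191/272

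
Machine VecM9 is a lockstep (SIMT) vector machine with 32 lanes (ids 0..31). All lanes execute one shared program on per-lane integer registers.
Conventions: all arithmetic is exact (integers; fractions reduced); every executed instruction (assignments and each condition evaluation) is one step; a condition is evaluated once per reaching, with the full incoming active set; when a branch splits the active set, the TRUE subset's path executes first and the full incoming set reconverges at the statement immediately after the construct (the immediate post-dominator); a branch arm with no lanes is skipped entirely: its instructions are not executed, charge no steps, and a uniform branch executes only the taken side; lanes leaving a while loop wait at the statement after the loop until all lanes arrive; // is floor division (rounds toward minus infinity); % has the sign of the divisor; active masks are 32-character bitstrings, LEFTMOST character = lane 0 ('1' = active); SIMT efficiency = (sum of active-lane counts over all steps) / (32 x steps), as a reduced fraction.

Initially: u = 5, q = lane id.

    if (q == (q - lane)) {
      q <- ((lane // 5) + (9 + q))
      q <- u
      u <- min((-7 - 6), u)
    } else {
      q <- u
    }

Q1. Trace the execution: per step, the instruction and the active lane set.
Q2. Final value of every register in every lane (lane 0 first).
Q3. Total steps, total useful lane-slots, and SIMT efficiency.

step 0: eval (q == (q - lane))       11111111111111111111111111111111
step 1: q <- ((lane // 5) + (9 + q)) 10000000000000000000000000000000
step 2: q <- u                       10000000000000000000000000000000
step 3: u <- min((-7 - 6), u)        10000000000000000000000000000000
step 4: q <- u                       01111111111111111111111111111111

Answer: 5 steps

u: -13,5,5,5,5,5,5,5,5,5,5,5,5,5,5,5,5,5,5,5,5,5,5,5,5,5,5,5,5,5,5,5
q: 5,5,5,5,5,5,5,5,5,5,5,5,5,5,5,5,5,5,5,5,5,5,5,5,5,5,5,5,5,5,5,5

steps = 5; useful = 66; efficiency = 66/160 = 33/80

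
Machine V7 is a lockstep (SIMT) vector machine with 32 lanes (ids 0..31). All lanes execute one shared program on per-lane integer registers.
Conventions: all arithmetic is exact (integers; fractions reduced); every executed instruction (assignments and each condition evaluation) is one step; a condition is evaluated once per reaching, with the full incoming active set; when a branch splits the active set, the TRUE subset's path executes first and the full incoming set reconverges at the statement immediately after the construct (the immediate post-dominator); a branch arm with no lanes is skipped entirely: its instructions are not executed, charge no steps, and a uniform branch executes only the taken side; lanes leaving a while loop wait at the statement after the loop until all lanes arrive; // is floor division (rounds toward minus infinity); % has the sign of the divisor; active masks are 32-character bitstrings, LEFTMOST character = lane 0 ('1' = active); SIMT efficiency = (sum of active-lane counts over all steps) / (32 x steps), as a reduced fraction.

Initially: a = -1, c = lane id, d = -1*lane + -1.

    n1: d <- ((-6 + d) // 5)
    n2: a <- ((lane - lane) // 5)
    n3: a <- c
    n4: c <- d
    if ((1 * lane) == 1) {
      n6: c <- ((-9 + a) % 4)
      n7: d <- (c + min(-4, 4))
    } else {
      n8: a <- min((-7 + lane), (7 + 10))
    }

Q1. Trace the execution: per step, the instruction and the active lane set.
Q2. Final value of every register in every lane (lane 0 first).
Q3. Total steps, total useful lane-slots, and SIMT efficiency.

step 0: d <- ((-6 + d) // 5)         11111111111111111111111111111111
step 1: a <- ((lane - lane) // 5)    11111111111111111111111111111111
step 2: a <- c                       11111111111111111111111111111111
step 3: c <- d                       11111111111111111111111111111111
step 4: eval ((1 * lane) == 1)       11111111111111111111111111111111
step 5: c <- ((-9 + a) % 4)          01000000000000000000000000000000
step 6: d <- (c + min(-4, 4))        01000000000000000000000000000000
step 7: a <- min((-7 + lane), (7 + 10)) 10111111111111111111111111111111

Answer: 8 steps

a: -7,1,-5,-4,-3,-2,-1,0,1,2,3,4,5,6,7,8,9,10,11,12,13,14,15,16,17,17,17,17,17,17,17,17
c: -2,0,-2,-2,-3,-3,-3,-3,-3,-4,-4,-4,-4,-4,-5,-5,-5,-5,-5,-6,-6,-6,-6,-6,-7,-7,-7,-7,-7,-8,-8,-8
d: -2,-4,-2,-2,-3,-3,-3,-3,-3,-4,-4,-4,-4,-4,-5,-5,-5,-5,-5,-6,-6,-6,-6,-6,-7,-7,-7,-7,-7,-8,-8,-8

steps = 8; useful = 193; efficiency = 193/256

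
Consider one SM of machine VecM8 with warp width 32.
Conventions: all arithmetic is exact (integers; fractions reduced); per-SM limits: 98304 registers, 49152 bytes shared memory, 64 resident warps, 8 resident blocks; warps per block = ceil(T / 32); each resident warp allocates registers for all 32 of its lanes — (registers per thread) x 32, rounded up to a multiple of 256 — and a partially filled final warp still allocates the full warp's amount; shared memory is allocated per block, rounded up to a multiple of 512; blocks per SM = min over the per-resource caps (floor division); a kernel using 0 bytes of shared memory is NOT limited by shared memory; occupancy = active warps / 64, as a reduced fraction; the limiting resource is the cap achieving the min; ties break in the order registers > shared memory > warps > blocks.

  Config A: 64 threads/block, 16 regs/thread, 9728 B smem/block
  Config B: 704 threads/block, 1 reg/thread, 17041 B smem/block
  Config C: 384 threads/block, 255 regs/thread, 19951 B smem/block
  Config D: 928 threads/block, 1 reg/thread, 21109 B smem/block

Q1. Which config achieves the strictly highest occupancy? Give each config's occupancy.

occupancies: A 5/32, B 11/16, C 3/16, D 29/32

Answer: D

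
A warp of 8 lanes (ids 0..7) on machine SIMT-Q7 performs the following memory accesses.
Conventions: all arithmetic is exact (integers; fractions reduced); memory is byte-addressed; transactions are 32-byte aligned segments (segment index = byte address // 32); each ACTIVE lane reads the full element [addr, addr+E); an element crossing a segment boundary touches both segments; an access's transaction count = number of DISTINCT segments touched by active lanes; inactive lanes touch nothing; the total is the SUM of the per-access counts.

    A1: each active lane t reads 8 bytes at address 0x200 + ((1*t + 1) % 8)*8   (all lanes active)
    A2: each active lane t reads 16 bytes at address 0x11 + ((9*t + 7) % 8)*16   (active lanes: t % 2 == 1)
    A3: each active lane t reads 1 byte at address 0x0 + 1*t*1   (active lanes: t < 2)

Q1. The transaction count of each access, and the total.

A1: 2 transactions
A2: 5 transactions
A3: 1 transaction

Answer: 2,5,1; total 8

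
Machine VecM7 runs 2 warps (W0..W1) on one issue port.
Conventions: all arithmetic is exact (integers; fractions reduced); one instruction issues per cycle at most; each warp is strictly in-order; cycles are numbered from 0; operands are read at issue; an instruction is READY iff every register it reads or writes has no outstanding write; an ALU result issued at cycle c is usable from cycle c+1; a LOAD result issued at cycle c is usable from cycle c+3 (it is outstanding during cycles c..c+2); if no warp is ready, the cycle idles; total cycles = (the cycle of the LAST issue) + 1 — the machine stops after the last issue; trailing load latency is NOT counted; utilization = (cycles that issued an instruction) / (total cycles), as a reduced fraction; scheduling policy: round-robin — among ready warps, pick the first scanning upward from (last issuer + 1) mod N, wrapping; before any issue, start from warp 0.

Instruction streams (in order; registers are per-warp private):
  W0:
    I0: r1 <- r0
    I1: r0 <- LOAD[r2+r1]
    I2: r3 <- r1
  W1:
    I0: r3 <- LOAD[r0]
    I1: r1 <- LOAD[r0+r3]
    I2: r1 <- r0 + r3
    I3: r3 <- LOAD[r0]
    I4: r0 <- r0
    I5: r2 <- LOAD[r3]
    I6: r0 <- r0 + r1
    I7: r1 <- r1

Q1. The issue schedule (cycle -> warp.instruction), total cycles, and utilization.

cycle 0: W0.I0
cycle 1: W1.I0
cycle 2: W0.I1
cycle 3: W0.I2
cycle 4: W1.I1
cycle 5: idle
cycle 6: idle
cycle 7: W1.I2
cycle 8: W1.I3
cycle 9: W1.I4
cycle 10: idle
cycle 11: W1.I5
cycle 12: W1.I6
cycle 13: W1.I7

Answer: 14 cycles, utilization 11/14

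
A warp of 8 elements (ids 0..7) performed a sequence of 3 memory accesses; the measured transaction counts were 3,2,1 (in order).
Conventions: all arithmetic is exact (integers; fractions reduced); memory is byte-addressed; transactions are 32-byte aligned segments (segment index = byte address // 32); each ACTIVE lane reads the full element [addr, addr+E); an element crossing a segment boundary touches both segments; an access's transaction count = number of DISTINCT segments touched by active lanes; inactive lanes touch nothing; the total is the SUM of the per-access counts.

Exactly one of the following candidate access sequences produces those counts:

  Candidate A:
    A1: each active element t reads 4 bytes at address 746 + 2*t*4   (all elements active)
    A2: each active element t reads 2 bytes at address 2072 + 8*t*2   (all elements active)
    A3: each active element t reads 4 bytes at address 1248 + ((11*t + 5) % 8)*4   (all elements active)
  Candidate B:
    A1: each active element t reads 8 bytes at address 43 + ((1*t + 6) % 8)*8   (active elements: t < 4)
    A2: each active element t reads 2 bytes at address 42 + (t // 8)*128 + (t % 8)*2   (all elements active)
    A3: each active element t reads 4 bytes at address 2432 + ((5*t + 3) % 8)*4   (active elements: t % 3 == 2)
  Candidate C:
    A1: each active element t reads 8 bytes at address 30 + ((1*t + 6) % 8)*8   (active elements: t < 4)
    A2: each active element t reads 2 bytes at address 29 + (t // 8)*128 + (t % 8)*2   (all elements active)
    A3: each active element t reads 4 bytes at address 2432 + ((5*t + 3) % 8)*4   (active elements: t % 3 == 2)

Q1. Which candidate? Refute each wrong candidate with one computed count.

A: A2 gives 5 transactions, not 2
B: A2 gives 1 transaction, not 2
C: all counts match (3,2,1)

Answer: C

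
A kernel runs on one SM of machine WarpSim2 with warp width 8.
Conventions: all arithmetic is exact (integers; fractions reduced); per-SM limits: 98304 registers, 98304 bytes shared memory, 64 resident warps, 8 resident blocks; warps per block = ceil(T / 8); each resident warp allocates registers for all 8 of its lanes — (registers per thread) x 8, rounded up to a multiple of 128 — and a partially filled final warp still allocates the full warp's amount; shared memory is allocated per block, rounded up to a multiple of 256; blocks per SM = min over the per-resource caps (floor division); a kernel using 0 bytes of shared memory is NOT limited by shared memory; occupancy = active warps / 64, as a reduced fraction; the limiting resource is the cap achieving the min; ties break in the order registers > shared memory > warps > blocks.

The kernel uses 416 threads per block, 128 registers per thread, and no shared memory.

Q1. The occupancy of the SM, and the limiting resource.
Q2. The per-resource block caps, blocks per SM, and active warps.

Answer: occupancy 13/16, limited by registers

registers: 1 block
shared memory: no limit (kernel uses none)
warps: 1 block
blocks: 8 blocks

Answer: 1 block, 52 active warps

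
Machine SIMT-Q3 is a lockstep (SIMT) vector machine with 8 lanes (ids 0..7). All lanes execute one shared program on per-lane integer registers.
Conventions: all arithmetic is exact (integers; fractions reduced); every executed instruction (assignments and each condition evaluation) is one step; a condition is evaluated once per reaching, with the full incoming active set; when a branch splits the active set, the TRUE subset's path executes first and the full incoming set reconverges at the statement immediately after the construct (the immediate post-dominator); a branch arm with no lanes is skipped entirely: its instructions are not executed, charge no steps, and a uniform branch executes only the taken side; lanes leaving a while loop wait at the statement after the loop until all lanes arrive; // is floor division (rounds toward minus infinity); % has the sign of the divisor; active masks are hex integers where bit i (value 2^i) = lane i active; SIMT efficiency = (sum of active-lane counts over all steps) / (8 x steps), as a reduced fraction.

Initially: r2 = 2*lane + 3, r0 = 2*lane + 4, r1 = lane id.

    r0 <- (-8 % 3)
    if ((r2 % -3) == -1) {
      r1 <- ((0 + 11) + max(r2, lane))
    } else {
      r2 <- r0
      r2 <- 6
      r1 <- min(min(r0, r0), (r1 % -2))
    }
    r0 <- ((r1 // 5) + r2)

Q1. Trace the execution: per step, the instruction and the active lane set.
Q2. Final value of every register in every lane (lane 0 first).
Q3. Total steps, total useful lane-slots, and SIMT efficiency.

step 0: r0 <- (-8 % 3)               0xff
step 1: eval ((r2 % -3) == -1)       0xff
step 2: r1 <- ((0 + 11) + max(r2, lane)) 0x92
step 3: r2 <- r0                     0x6d
step 4: r2 <- 6                      0x6d
step 5: r1 <- min(min(r0, r0), (r1 % -2)) 0x6d
step 6: r0 <- ((r1 // 5) + r2)       0xff

Answer: 7 steps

r2: 6,5,6,6,11,6,6,17
r0: 6,8,6,5,15,5,6,22
r1: 0,16,0,-1,22,-1,0,28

steps = 7; useful = 42; efficiency = 42/56 = 3/4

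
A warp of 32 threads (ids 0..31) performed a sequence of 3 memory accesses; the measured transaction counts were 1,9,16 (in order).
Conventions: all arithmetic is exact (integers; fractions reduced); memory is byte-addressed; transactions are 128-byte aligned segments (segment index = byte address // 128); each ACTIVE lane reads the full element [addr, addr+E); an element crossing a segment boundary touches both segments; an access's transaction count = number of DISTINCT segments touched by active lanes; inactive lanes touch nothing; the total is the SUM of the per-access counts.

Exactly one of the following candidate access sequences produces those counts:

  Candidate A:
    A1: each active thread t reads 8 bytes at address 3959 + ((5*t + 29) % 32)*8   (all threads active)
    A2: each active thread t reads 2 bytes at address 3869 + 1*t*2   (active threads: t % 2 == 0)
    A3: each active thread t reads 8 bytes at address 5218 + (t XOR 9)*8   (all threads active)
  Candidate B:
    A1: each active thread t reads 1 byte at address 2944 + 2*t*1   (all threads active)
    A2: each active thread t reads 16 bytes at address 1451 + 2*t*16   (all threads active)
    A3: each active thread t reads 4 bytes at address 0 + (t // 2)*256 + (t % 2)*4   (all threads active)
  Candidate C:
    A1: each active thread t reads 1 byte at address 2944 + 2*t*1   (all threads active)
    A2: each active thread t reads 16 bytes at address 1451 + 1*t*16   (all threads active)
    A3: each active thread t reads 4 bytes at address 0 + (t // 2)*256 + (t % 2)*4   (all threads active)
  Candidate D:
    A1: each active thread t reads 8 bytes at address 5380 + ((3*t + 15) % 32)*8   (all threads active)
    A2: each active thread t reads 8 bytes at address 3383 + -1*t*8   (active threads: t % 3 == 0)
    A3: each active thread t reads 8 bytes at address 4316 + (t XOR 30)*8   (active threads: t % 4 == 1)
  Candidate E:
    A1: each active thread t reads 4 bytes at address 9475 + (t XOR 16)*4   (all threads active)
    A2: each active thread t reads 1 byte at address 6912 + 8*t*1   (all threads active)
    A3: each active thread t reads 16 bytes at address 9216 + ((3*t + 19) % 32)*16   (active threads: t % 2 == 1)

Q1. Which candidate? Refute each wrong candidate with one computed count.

A: A1 gives 3 transactions, not 1
C: A2 gives 5 transactions, not 9
D: A1 gives 3 transactions, not 1
E: A1 gives 2 transactions, not 1
B: all counts match (1,9,16)

Answer: B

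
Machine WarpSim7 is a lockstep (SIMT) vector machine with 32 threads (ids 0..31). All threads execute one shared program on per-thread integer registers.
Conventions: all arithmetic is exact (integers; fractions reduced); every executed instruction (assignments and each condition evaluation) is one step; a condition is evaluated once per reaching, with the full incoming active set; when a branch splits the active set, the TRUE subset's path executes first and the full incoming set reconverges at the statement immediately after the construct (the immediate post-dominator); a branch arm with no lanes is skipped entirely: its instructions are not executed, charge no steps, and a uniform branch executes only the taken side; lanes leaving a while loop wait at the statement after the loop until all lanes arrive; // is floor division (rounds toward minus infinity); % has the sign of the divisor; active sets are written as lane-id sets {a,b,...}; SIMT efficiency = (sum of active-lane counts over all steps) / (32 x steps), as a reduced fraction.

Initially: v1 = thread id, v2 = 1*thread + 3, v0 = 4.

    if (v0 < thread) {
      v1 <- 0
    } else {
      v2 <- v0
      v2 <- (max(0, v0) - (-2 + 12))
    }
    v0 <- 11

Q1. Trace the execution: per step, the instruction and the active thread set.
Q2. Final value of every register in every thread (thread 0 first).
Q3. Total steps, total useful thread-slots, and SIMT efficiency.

step 0: eval (v0 < thread)           {0,1,2,3,4,5,6,7,8,9,10,11,12,13,14,15,16,17,18,19,20,21,22,23,24,25,26,27,28,29,30,31}
step 1: v1 <- 0                      {5,6,7,8,9,10,11,12,13,14,15,16,17,18,19,20,21,22,23,24,25,26,27,28,29,30,31}
step 2: v2 <- v0                     {0,1,2,3,4}
step 3: v2 <- (max(0, v0) - (-2 + 12)) {0,1,2,3,4}
step 4: v0 <- 11                     {0,1,2,3,4,5,6,7,8,9,10,11,12,13,14,15,16,17,18,19,20,21,22,23,24,25,26,27,28,29,30,31}

Answer: 5 steps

v1: 0,1,2,3,4,0,0,0,0,0,0,0,0,0,0,0,0,0,0,0,0,0,0,0,0,0,0,0,0,0,0,0
v2: -6,-6,-6,-6,-6,8,9,10,11,12,13,14,15,16,17,18,19,20,21,22,23,24,25,26,27,28,29,30,31,32,33,34
v0: 11,11,11,11,11,11,11,11,11,11,11,11,11,11,11,11,11,11,11,11,11,11,11,11,11,11,11,11,11,11,11,11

steps = 5; useful = 101; efficiency = 101/160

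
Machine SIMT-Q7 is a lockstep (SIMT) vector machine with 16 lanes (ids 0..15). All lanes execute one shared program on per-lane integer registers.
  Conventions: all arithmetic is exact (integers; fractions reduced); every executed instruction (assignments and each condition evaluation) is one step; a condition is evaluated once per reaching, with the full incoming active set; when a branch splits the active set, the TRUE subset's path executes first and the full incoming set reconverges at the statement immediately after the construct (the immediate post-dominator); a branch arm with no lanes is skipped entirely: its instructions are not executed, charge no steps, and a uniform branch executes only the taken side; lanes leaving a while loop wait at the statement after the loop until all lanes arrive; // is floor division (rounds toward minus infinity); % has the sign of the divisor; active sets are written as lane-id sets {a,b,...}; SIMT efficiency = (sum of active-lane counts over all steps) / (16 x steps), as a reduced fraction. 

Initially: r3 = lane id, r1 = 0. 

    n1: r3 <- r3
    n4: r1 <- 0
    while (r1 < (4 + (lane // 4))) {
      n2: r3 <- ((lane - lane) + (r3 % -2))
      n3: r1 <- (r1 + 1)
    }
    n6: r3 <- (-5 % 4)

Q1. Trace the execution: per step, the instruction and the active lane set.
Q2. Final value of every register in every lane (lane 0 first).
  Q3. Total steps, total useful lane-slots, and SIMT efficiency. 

step 0: r3 <- r3                     {0,1,2,3,4,5,6,7,8,9,10,11,12,13,14,15}
step 1: r1 <- 0                      {0,1,2,3,4,5,6,7,8,9,10,11,12,13,14,15}
step 2: eval (r1 < (4 + (lane // 4))) {0,1,2,3,4,5,6,7,8,9,10,11,12,13,14,15}
step 3: r3 <- ((lane - lane) + (r3 % -2)) {0,1,2,3,4,5,6,7,8,9,10,11,12,13,14,15}
step 4: r1 <- (r1 + 1)               {0,1,2,3,4,5,6,7,8,9,10,11,12,13,14,15}
step 5: eval (r1 < (4 + (lane // 4))) {0,1,2,3,4,5,6,7,8,9,10,11,12,13,14,15}
step 6: r3 <- ((lane - lane) + (r3 % -2)) {0,1,2,3,4,5,6,7,8,9,10,11,12,13,14,15}
step 7: r1 <- (r1 + 1)               {0,1,2,3,4,5,6,7,8,9,10,11,12,13,14,15}
step 8: eval (r1 < (4 + (lane // 4))) {0,1,2,3,4,5,6,7,8,9,10,11,12,13,14,15}
step 9: r3 <- ((lane - lane) + (r3 % -2)) {0,1,2,3,4,5,6,7,8,9,10,11,12,13,14,15}
step 10: r1 <- (r1 + 1)               {0,1,2,3,4,5,6,7,8,9,10,11,12,13,14,15}
step 11: eval (r1 < (4 + (lane // 4))) {0,1,2,3,4,5,6,7,8,9,10,11,12,13,14,15}
step 12: r3 <- ((lane - lane) + (r3 % -2)) {0,1,2,3,4,5,6,7,8,9,10,11,12,13,14,15}
step 13: r1 <- (r1 + 1)               {0,1,2,3,4,5,6,7,8,9,10,11,12,13,14,15}
step 14: eval (r1 < (4 + (lane // 4))) {0,1,2,3,4,5,6,7,8,9,10,11,12,13,14,15}
step 15: r3 <- ((lane - lane) + (r3 % -2)) {4,5,6,7,8,9,10,11,12,13,14,15}
step 16: r1 <- (r1 + 1)               {4,5,6,7,8,9,10,11,12,13,14,15}
step 17: eval (r1 < (4 + (lane // 4))) {4,5,6,7,8,9,10,11,12,13,14,15}
step 18: r3 <- ((lane - lane) + (r3 % -2)) {8,9,10,11,12,13,14,15}
step 19: r1 <- (r1 + 1)               {8,9,10,11,12,13,14,15}
step 20: eval (r1 < (4 + (lane // 4))) {8,9,10,11,12,13,14,15}
step 21: r3 <- ((lane - lane) + (r3 % -2)) {12,13,14,15}
step 22: r1 <- (r1 + 1)               {12,13,14,15}
step 23: eval (r1 < (4 + (lane // 4))) {12,13,14,15}
step 24: r3 <- (-5 % 4)               {0,1,2,3,4,5,6,7,8,9,10,11,12,13,14,15}

Answer: 25 steps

r3: 3,3,3,3,3,3,3,3,3,3,3,3,3,3,3,3
r1: 4,4,4,4,5,5,5,5,6,6,6,6,7,7,7,7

steps = 25; useful = 328; efficiency = 328/400 = 41/50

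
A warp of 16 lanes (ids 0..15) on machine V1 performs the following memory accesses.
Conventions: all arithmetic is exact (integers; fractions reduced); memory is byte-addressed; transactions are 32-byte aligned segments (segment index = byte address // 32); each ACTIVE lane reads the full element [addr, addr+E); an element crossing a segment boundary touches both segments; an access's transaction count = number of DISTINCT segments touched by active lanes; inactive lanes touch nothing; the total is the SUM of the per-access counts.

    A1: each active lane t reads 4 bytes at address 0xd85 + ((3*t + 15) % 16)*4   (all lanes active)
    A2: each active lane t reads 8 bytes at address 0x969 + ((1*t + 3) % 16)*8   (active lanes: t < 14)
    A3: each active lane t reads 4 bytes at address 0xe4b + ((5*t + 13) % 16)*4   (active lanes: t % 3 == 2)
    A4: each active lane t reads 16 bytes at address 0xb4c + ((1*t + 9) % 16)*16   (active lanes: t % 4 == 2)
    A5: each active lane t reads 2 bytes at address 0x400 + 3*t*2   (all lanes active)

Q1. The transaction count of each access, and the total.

A1: 3 transactions
A2: 5 transactions
A3: 2 transactions
A4: 8 transactions
A5: 3 transactions

Answer: 3,5,2,8,3; total 21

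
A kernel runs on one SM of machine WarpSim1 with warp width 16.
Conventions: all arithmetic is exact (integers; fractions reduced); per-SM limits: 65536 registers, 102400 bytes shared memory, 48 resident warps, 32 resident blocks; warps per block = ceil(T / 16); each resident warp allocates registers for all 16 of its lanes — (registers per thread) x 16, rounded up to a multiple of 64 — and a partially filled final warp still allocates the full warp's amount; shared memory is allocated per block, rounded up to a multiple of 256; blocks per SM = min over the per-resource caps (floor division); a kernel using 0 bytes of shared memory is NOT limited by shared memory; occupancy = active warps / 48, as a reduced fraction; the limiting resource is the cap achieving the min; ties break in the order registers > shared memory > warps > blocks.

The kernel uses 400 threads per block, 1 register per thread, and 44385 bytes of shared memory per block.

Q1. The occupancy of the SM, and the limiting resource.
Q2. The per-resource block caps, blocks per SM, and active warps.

Answer: occupancy 25/48, limited by warps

registers: 40 blocks
shared memory: 2 blocks
warps: 1 block
blocks: 32 blocks

Answer: 1 block, 25 active warps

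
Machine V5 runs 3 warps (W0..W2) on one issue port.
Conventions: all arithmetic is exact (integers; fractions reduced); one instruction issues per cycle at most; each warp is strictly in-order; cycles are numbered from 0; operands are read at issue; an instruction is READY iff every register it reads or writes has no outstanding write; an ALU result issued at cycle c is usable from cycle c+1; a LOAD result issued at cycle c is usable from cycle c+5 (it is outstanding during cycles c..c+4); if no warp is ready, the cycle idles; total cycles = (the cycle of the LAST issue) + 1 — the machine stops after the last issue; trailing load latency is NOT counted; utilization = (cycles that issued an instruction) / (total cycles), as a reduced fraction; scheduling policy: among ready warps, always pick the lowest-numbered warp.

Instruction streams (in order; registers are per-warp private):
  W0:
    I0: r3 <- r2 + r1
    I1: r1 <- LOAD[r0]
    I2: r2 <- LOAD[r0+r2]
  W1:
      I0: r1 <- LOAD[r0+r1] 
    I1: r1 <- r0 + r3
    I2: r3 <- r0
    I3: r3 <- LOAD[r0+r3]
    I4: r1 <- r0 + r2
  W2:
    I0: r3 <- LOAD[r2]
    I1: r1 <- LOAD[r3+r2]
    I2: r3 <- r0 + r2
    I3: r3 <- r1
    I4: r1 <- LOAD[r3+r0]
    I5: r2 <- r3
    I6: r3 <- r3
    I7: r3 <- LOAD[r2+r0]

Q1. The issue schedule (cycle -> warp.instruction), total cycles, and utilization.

cycle 0: W0.I0
cycle 1: W0.I1
cycle 2: W0.I2
cycle 3: W1.I0
cycle 4: W2.I0
cycle 5: idle
cycle 6: idle
cycle 7: idle
cycle 8: W1.I1
cycle 9: W1.I2
cycle 10: W1.I3
cycle 11: W1.I4
cycle 12: W2.I1
cycle 13: W2.I2
cycle 14: idle
cycle 15: idle
cycle 16: idle
cycle 17: W2.I3
cycle 18: W2.I4
cycle 19: W2.I5
cycle 20: W2.I6
cycle 21: W2.I7

Answer: 22 cycles, utilization 8/11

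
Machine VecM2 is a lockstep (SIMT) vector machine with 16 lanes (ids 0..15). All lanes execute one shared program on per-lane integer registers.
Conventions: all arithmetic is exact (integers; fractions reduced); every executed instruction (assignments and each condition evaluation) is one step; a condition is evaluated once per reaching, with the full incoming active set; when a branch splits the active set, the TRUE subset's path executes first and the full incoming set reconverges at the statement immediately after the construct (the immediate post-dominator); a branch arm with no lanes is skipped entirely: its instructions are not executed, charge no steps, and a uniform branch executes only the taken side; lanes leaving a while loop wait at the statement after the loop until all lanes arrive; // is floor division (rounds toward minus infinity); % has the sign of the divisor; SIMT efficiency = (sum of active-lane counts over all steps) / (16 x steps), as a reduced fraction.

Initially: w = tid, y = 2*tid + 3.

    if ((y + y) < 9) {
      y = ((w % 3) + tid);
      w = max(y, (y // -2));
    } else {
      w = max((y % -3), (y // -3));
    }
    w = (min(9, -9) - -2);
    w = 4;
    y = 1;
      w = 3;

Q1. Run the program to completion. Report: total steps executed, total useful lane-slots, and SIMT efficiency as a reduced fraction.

Answer: 8 steps, 97 useful, 97/128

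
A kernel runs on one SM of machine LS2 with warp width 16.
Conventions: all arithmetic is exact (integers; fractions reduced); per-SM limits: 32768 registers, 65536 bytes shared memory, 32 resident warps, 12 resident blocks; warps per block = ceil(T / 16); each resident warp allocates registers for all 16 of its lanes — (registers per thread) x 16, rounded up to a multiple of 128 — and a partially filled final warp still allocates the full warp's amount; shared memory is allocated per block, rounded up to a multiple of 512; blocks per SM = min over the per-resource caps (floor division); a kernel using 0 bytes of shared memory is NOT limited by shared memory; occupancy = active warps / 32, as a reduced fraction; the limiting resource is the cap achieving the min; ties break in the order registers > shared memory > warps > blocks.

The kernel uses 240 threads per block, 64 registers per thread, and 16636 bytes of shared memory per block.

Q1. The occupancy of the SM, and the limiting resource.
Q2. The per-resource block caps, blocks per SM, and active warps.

Answer: occupancy 15/16, limited by registers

registers: 2 blocks
shared memory: 3 blocks
warps: 2 blocks
blocks: 12 blocks

Answer: 2 blocks, 30 active warps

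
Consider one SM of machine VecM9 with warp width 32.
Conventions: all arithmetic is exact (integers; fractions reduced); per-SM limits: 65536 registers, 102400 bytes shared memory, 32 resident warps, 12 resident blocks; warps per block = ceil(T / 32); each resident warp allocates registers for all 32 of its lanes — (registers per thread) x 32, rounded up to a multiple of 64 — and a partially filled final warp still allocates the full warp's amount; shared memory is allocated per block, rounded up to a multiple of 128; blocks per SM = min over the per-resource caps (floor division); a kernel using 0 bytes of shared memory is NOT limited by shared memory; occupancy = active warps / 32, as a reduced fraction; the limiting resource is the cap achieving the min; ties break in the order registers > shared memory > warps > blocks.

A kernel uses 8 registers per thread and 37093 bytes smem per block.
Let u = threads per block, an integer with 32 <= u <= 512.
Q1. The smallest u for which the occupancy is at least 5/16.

Answer: u = 129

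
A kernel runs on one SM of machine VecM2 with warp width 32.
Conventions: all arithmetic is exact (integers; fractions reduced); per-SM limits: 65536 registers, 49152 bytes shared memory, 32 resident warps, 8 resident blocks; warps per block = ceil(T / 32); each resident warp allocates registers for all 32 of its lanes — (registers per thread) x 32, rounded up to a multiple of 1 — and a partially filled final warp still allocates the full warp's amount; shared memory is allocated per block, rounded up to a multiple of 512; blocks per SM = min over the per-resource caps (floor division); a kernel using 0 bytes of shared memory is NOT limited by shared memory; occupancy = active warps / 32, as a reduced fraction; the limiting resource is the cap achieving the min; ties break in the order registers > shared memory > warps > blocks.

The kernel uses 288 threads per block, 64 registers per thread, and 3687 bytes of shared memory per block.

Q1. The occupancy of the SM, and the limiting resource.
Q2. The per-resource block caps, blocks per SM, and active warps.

Answer: occupancy 27/32, limited by registers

registers: 3 blocks
shared memory: 12 blocks
warps: 3 blocks
blocks: 8 blocks

Answer: 3 blocks, 27 active warps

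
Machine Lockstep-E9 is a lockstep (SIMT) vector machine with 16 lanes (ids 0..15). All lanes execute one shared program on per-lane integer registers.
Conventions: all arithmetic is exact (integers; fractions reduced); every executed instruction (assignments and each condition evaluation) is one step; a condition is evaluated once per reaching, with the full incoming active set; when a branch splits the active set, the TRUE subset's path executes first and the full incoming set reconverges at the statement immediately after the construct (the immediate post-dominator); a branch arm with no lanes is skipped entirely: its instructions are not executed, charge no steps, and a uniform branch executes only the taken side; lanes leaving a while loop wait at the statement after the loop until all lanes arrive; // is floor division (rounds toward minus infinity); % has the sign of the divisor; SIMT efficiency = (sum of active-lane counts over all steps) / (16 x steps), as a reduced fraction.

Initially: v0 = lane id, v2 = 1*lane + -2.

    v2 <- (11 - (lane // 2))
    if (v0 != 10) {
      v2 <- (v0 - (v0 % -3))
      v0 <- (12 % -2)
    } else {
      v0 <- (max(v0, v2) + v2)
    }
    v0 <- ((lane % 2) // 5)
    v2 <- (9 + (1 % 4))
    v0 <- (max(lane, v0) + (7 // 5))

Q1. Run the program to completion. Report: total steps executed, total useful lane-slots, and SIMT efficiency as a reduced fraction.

Answer: 8 steps, 111 useful, 111/128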